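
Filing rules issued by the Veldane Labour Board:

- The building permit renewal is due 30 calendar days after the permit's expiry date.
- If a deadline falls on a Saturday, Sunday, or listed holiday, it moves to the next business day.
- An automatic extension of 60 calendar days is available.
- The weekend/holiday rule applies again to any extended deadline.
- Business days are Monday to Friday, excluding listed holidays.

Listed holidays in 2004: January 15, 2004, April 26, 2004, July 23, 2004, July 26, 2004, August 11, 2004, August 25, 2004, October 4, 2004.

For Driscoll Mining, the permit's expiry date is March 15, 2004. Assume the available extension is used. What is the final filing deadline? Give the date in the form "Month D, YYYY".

June 14, 2004

Adding 30 calendar days to March 15, 2004 gives April 14, 2004.
Since April 14, 2004 is a Wednesday and not a holiday, the date is unchanged.
The 60-calendar-day extension moves the deadline from April 14, 2004 to June 13, 2004.
June 13, 2004 falls on a Sunday. Rolling to the next business day gives June 14, 2004, a Monday.
Deadline: June 14, 2004.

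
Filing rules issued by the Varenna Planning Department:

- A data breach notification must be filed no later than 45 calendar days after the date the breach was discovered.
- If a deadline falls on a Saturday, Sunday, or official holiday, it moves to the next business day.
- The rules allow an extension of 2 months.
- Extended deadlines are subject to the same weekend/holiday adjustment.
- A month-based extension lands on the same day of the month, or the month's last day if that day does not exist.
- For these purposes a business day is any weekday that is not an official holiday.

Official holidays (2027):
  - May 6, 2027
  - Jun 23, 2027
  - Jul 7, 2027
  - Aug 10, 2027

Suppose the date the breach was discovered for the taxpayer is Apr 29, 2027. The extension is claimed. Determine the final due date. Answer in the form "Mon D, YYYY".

Adding 45 calendar days to Apr 29, 2027 gives Jun 13, 2027.
Because Jun 13, 2027 is a Sunday, the deadline becomes Jun 14, 2027 (Monday).
Add 2 months to Jun 14, 2027: Aug 14, 2027.
Aug 14, 2027 falls on a Saturday. Rolling to the next business day gives Aug 16, 2027, a Monday.
So the filing is due Aug 16, 2027.

Aug 16, 2027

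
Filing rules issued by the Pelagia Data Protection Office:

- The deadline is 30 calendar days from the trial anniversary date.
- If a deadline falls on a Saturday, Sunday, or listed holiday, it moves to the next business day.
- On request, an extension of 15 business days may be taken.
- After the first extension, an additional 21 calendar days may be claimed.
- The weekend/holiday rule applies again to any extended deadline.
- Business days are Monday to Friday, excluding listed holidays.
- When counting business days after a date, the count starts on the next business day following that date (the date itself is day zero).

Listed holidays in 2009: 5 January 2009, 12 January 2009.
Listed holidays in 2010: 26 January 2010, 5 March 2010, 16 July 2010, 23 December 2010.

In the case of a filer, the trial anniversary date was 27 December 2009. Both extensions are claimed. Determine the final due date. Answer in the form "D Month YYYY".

Adding 30 calendar days to 27 December 2009 gives 26 January 2010.
26 January 2010 falls on a listed holiday. Rolling to the next business day gives 27 January 2010, a Wednesday.
Applying the 15-business-day extension: 15 business days after 27 January 2010 is 17 February 2010.
17 February 2010 (Wednesday) is already a business day.
Add the 21 calendar-day extension to 17 February 2010: 10 March 2010.
10 March 2010 falls on a Wednesday, which is a business day, so no adjustment is needed.
Deadline: 10 March 2010.

10 March 2010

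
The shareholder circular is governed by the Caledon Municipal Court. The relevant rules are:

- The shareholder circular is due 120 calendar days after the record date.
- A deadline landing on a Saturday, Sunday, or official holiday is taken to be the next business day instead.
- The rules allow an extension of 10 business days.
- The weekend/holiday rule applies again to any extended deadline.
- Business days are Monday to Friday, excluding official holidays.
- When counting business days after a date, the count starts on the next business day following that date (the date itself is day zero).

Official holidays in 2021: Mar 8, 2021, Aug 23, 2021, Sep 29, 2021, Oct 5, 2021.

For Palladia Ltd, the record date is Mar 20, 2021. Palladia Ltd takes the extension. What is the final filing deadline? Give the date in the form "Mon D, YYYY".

From Mar 20, 2021, 120 calendar days later is Jul 18, 2021.
Jul 18, 2021 falls on a Sunday. Rolling to the next business day gives Jul 19, 2021, a Monday.
The 10-business-day extension runs from Jul 19, 2021 to Aug 2, 2021.
Aug 2, 2021 is a Monday and not a listed holiday, so it stands.
So the filing is due Aug 2, 2021.

Aug 2, 2021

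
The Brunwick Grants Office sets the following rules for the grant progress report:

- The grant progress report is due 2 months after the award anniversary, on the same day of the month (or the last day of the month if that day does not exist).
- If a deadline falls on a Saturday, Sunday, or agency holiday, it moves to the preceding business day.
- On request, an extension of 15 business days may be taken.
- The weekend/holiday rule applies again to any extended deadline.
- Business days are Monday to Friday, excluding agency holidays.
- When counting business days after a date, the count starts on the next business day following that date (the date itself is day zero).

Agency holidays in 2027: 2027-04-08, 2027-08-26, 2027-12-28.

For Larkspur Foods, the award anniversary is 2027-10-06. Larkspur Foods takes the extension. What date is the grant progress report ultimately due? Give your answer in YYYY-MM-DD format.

2 months from 2027-10-06 is 2027-12-06.
Since 2027-12-06 is a Monday and not a holiday, the date is unchanged.
The 15-business-day extension runs from 2027-12-06 to 2027-12-27.
2027-12-27 falls on a Monday, which is a business day, so no adjustment is needed.
Final deadline: 2027-12-27.

2027-12-27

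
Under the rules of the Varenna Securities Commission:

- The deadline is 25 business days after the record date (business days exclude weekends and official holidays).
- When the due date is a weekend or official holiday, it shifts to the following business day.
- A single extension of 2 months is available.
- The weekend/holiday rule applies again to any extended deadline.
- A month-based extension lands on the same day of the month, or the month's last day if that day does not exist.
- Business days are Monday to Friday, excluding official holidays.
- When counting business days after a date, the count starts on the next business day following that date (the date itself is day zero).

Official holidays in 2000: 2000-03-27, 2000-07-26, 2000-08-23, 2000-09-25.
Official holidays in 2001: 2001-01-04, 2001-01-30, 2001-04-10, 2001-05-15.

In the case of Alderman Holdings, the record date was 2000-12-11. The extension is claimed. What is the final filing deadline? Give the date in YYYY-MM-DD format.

2001-03-16

Starting the day after 2000-12-11 and counting 25 business days lands on 2001-01-16.
2001-01-16 falls on a Tuesday, which is a business day, so no adjustment is needed.
The 2 months extension carries 2001-01-16 to 2001-03-16.
2001-03-16 falls on a Friday, which is a business day, so no adjustment is needed.
The final due date is 2001-03-16.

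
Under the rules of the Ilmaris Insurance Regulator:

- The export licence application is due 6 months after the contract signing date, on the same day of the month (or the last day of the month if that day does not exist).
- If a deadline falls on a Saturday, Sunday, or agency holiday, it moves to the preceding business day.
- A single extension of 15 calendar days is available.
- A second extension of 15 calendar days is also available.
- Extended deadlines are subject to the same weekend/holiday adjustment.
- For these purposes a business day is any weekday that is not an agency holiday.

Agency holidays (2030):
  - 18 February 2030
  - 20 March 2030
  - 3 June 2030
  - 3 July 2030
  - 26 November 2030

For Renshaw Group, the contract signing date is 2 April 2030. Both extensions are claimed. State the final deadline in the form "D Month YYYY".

1 November 2030

Moving 6 months forward from 2 April 2030 on the corresponding day gives 2 October 2030.
2 October 2030 is a Wednesday and not a listed holiday, so it stands.
With the 15-day extension, 2 October 2030 becomes 17 October 2030.
17 October 2030 is a Thursday and not a listed holiday, so it stands.
With the 15-day extension, 17 October 2030 becomes 1 November 2030.
1 November 2030 falls on a Friday, which is a business day, so no adjustment is needed.
Deadline: 1 November 2030.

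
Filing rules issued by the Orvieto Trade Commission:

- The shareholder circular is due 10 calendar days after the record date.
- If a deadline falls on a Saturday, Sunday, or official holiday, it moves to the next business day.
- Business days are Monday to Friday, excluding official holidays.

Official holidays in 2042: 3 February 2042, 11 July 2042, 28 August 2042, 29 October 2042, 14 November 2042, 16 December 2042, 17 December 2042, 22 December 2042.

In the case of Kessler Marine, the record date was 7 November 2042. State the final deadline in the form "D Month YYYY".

From 7 November 2042, 10 calendar days later is 17 November 2042.
17 November 2042 falls on a Monday, which is a business day, so no adjustment is needed.
The final due date is 17 November 2042.

17 November 2042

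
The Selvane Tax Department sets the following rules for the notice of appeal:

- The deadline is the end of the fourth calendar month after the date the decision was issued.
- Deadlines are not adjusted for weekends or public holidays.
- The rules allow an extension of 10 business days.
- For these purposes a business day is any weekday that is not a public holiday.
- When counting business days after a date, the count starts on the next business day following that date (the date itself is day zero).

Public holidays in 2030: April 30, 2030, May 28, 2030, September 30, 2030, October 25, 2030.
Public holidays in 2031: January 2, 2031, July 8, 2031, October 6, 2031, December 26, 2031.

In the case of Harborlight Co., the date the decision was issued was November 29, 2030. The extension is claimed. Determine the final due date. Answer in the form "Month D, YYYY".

4 months after November 29, 2030 is March 2031; that month ends on March 31, 2031.
March 31, 2031 falls on a Monday. The rules make no weekend/holiday allowance, so it remains March 31, 2031.
Counting 10 further business days from March 31, 2031 reaches April 14, 2031.
April 14, 2031 is a Monday; no weekend or holiday adjustment applies.
Deadline: April 14, 2031.

April 14, 2031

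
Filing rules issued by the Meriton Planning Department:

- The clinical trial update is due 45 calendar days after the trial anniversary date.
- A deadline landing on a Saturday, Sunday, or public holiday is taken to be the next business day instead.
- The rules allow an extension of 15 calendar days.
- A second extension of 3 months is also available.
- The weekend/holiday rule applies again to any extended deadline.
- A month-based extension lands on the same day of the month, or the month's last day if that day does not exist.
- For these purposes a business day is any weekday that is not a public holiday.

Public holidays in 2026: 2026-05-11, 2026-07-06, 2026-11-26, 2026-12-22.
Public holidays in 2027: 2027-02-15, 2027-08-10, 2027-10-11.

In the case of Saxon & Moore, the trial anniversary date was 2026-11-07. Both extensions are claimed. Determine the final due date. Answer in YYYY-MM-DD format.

2027-04-07

From 2026-11-07, 45 calendar days later is 2026-12-22.
Because 2026-12-22 is a listed holiday, the deadline becomes 2026-12-23 (Wednesday).
The 15-calendar-day extension moves the deadline from 2026-12-23 to 2027-01-07.
Since 2027-01-07 is a Thursday and not a holiday, the date is unchanged.
The 3 months extension carries 2027-01-07 to 2027-04-07.
Since 2027-04-07 is a Wednesday and not a holiday, the date is unchanged.
Deadline: 2027-04-07.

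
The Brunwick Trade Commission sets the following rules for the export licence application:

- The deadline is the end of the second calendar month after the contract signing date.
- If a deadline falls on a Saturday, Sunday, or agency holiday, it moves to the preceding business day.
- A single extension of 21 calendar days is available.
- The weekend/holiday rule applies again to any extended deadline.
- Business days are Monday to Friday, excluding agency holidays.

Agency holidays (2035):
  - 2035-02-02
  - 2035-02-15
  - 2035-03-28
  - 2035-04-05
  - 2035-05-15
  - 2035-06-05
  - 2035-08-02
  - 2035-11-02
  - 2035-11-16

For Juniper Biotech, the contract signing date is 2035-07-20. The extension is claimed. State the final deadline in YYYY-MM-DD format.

The second month after 2035-07-20 is September 2035, whose last day is 2035-09-30.
Because 2035-09-30 is a Sunday, the deadline becomes 2035-09-28 (Friday).
Applying the 21-calendar-day extension: 2035-09-28 + 21 days = 2035-10-19.
Since 2035-10-19 is a Friday and not a holiday, the date is unchanged.
The final due date is 2035-10-19.

2035-10-19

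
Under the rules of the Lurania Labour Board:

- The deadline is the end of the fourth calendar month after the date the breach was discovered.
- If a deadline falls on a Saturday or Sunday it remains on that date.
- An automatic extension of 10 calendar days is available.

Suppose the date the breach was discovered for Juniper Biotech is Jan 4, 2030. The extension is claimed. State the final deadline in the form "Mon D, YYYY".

The fourth month after Jan 4, 2030 is May 2030, whose last day is May 31, 2030.
No adjustment is made for weekends or holidays, so May 31, 2030 stands.
Add the 10 calendar-day extension to May 31, 2030: Jun 10, 2030.
Jun 10, 2030 is a Monday; no weekend or holiday adjustment applies.
Deadline: Jun 10, 2030.

Jun 10, 2030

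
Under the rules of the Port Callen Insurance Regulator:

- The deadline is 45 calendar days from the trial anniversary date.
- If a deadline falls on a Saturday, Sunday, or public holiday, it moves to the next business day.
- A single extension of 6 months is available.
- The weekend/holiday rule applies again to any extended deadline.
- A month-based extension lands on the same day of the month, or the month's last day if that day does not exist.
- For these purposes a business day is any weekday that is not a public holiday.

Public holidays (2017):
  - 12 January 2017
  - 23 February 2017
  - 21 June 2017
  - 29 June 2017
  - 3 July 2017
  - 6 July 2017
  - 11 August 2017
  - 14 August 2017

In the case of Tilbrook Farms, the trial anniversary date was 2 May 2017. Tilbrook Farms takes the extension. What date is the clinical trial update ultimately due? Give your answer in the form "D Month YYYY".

18 December 2017

Trigger date 2 May 2017 + 45 calendar days = 16 June 2017.
Since 16 June 2017 is a Friday and not a holiday, the date is unchanged.
Applying the 6 months extension: 6 months after 16 June 2017 is 16 December 2017.
Because 16 December 2017 is a Saturday, the deadline becomes 18 December 2017 (Monday).
Deadline: 18 December 2017.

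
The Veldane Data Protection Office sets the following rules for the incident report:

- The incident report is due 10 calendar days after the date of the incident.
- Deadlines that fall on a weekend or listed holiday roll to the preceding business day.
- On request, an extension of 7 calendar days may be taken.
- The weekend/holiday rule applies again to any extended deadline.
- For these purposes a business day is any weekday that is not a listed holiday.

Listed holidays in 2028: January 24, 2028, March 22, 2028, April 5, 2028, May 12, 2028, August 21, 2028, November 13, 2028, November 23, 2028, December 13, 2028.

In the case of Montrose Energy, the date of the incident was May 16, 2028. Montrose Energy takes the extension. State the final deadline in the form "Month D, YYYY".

June 2, 2028

From May 16, 2028, 10 calendar days later is May 26, 2028.
May 26, 2028 is a Friday and not a listed holiday, so it stands.
Add the 7 calendar-day extension to May 26, 2028: June 2, 2028.
June 2, 2028 (Friday) is already a business day.
Final deadline: June 2, 2028.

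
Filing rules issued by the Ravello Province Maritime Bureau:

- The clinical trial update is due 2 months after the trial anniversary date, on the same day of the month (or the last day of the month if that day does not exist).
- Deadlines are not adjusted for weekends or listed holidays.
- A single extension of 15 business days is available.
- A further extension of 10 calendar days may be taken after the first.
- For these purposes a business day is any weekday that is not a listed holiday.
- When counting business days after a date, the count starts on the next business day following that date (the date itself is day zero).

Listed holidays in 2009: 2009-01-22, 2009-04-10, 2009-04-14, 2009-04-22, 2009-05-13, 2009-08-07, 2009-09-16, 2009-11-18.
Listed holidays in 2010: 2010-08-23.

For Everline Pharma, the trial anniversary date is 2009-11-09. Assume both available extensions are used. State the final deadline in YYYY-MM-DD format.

Moving 2 months forward from 2009-11-09 on the corresponding day gives 2010-01-09.
No adjustment is made for weekends or holidays, so 2010-01-09 stands.
The 15-business-day extension runs from 2010-01-09 to 2010-01-29.
No adjustment is made for weekends or holidays, so 2010-01-29 stands.
With the 10-day extension, 2010-01-29 becomes 2010-02-08.
2010-02-08 falls on a Monday. The rules make no weekend/holiday allowance, so it remains 2010-02-08.
Deadline: 2010-02-08.

2010-02-08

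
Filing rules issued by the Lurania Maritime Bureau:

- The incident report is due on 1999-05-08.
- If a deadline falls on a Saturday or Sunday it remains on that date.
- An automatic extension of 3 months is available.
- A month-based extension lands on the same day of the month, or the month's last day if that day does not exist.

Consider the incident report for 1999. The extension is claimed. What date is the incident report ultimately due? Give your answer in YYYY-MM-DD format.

Start from the fixed due date, 1999-05-08.
No adjustment is made for weekends or holidays, so 1999-05-08 stands.
Applying the 3 months extension: 3 months after 1999-05-08 is 1999-08-08.
1999-08-08 falls on a Sunday. The rules make no weekend/holiday allowance, so it remains 1999-08-08.
The final due date is 1999-08-08.

1999-08-08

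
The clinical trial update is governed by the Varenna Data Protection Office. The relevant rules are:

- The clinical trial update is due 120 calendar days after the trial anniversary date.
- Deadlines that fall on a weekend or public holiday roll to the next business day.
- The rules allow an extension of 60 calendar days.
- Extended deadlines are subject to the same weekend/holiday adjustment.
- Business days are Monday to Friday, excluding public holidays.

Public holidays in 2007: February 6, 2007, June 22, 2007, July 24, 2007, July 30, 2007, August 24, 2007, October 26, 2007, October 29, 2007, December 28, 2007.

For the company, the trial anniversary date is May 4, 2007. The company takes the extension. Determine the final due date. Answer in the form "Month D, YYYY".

November 2, 2007

Adding 120 calendar days to May 4, 2007 gives September 1, 2007.
September 1, 2007 is a Saturday; the next business day is September 3, 2007 (Monday).
With the 60-day extension, September 3, 2007 becomes November 2, 2007.
Since November 2, 2007 is a Friday and not a holiday, the date is unchanged.
Final deadline: November 2, 2007.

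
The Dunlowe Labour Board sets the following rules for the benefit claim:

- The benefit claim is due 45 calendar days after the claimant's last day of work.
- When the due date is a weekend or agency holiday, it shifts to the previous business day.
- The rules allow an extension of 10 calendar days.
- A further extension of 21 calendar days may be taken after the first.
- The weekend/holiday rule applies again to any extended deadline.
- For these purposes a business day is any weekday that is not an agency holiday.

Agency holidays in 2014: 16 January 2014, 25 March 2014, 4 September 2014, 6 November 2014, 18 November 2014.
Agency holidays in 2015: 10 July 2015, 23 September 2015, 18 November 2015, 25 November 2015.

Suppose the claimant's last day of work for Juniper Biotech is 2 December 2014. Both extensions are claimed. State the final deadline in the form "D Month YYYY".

From 2 December 2014, 45 calendar days later is 16 January 2015.
16 January 2015 is a Friday and not a listed holiday, so it stands.
The 10-calendar-day extension moves the deadline from 16 January 2015 to 26 January 2015.
26 January 2015 falls on a Monday, which is a business day, so no adjustment is needed.
The 21-calendar-day extension moves the deadline from 26 January 2015 to 16 February 2015.
16 February 2015 falls on a Monday, which is a business day, so no adjustment is needed.
The final due date is 16 February 2015.

16 February 2015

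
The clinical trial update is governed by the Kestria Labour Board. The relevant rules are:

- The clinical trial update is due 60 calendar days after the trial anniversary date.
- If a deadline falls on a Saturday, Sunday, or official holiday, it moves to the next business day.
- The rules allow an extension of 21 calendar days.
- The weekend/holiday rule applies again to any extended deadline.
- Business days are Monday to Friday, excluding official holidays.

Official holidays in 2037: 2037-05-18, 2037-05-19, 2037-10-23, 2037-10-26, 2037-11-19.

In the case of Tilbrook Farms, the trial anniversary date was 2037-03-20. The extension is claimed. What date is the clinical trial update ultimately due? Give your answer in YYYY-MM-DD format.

2037-06-10

Adding 60 calendar days to 2037-03-20 gives 2037-05-19.
2037-05-19 is a listed holiday, so it moves to the next business day, 2037-05-20 (Wednesday).
The 21-calendar-day extension moves the deadline from 2037-05-20 to 2037-06-10.
Since 2037-06-10 is a Wednesday and not a holiday, the date is unchanged.
Final deadline: 2037-06-10.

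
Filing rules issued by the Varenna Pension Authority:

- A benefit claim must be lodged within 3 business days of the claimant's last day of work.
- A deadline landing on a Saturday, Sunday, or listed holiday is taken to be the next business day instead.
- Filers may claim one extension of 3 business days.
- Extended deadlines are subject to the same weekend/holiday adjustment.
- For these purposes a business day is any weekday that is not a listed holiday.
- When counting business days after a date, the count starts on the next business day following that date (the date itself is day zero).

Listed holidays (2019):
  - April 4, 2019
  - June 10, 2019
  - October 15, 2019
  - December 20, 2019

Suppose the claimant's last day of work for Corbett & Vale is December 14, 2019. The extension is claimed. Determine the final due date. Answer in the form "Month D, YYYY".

December 24, 2019

3 business days after December 14, 2019, excluding weekends and holidays, is December 18, 2019.
December 18, 2019 falls on a Wednesday, which is a business day, so no adjustment is needed.
Applying the 3-business-day extension: 3 business days after December 18, 2019 is December 24, 2019.
December 24, 2019 (Tuesday) is already a business day.
Deadline: December 24, 2019.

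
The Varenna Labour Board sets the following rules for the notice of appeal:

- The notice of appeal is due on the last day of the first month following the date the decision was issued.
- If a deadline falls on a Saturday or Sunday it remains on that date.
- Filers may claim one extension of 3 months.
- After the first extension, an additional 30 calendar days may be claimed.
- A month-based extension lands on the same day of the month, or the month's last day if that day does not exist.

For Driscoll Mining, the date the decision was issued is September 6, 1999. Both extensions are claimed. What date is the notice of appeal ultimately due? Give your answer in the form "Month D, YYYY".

March 1, 2000

1 month after September 6, 1999 falls in October 1999; the last day of that month is October 31, 1999.
October 31, 1999 falls on a Sunday. The rules make no weekend/holiday allowance, so it remains October 31, 1999.
The 3 months extension carries October 31, 1999 to January 31, 2000.
No adjustment is made for weekends or holidays, so January 31, 2000 stands.
The 30-calendar-day extension moves the deadline from January 31, 2000 to March 1, 2000.
No adjustment is made for weekends or holidays, so March 1, 2000 stands.
The final due date is March 1, 2000.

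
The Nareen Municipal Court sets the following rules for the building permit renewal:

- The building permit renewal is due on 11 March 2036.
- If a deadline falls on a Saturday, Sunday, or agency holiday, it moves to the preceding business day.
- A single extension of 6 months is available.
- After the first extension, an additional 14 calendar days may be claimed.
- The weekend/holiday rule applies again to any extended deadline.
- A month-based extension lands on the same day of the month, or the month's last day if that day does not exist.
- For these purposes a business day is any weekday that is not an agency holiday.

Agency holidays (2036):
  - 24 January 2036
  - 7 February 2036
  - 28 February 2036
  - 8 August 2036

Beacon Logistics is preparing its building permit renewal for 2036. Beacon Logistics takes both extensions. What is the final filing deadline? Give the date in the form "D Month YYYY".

Start from the fixed due date, 11 March 2036.
Since 11 March 2036 is a Tuesday and not a holiday, the date is unchanged.
The 6 months extension carries 11 March 2036 to 11 September 2036.
11 September 2036 falls on a Thursday, which is a business day, so no adjustment is needed.
Add the 14 calendar-day extension to 11 September 2036: 25 September 2036.
25 September 2036 is a Thursday and not a listed holiday, so it stands.
The final due date is 25 September 2036.

25 September 2036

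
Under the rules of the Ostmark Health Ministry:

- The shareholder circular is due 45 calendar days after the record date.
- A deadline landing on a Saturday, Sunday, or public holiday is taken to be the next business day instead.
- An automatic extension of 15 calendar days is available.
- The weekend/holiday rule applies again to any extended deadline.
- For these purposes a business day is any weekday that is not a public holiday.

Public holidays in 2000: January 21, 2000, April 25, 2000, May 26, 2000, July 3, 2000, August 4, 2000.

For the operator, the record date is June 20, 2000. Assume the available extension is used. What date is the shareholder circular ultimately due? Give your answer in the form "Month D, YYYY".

August 22, 2000

From June 20, 2000, 45 calendar days later is August 4, 2000.
August 4, 2000 falls on a listed holiday. Rolling to the next business day gives August 7, 2000, a Monday.
Applying the 15-calendar-day extension: August 7, 2000 + 15 days = August 22, 2000.
August 22, 2000 is a Tuesday and not a listed holiday, so it stands.
Final deadline: August 22, 2000.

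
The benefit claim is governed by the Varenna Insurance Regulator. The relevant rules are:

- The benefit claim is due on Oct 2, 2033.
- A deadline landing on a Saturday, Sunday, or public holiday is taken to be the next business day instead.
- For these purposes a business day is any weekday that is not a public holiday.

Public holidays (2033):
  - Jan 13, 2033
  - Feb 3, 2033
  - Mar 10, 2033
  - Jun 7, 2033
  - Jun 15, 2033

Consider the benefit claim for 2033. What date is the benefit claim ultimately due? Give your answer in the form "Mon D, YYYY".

Oct 3, 2033

The statutory due date is Oct 2, 2033.
Because Oct 2, 2033 is a Sunday, the deadline becomes Oct 3, 2033 (Monday).
So the filing is due Oct 3, 2033.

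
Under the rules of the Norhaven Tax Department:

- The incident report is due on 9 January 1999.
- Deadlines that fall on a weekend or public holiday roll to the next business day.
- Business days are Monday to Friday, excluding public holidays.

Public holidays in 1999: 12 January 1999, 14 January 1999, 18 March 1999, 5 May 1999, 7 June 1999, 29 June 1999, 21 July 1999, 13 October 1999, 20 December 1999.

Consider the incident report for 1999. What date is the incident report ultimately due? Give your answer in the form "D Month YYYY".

The statutory due date is 9 January 1999.
9 January 1999 is a Saturday, so it moves to the next business day, 11 January 1999 (Monday).
The final due date is 11 January 1999.

11 January 1999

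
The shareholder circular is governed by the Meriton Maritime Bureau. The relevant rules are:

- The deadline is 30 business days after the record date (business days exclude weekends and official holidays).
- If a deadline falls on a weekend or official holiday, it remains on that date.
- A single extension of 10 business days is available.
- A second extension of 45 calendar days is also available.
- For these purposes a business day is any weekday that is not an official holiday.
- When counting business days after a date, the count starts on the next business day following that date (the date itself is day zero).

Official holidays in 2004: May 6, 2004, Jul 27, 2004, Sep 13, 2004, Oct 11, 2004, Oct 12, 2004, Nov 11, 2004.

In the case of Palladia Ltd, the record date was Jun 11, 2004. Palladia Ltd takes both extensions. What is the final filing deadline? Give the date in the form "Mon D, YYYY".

Sep 23, 2004

30 business days after Jun 11, 2004, excluding weekends and holidays, is Jul 23, 2004.
Jul 23, 2004 falls on a Friday. The rules make no weekend/holiday allowance, so it remains Jul 23, 2004.
Counting 10 further business days from Jul 23, 2004 reaches Aug 9, 2004.
No adjustment is made for weekends or holidays, so Aug 9, 2004 stands.
With the 45-day extension, Aug 9, 2004 becomes Sep 23, 2004.
Sep 23, 2004 is a Thursday; no weekend or holiday adjustment applies.
So the filing is due Sep 23, 2004.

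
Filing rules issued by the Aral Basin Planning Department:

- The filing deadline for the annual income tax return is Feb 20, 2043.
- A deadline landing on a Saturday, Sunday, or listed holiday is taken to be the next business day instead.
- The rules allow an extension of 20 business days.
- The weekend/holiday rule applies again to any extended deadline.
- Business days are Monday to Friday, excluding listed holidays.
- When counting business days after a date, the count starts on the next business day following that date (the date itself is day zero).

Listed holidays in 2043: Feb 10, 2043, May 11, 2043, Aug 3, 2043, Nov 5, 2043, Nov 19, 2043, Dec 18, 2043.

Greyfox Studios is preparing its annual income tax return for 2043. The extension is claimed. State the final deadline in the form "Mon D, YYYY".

Mar 20, 2043

Start from the fixed due date, Feb 20, 2043.
Since Feb 20, 2043 is a Friday and not a holiday, the date is unchanged.
Applying the 20-business-day extension: 20 business days after Feb 20, 2043 is Mar 20, 2043.
Mar 20, 2043 is a Friday and not a listed holiday, so it stands.
Deadline: Mar 20, 2043.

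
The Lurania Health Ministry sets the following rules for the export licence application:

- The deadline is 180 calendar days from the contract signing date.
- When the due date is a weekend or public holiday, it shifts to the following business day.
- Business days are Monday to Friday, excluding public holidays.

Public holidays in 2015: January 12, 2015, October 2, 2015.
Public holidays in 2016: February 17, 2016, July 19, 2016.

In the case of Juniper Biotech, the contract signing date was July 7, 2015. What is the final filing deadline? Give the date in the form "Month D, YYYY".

January 4, 2016

Adding 180 calendar days to July 7, 2015 gives January 3, 2016.
January 3, 2016 is a Sunday, so it moves to the next business day, January 4, 2016 (Monday).
So the filing is due January 4, 2016.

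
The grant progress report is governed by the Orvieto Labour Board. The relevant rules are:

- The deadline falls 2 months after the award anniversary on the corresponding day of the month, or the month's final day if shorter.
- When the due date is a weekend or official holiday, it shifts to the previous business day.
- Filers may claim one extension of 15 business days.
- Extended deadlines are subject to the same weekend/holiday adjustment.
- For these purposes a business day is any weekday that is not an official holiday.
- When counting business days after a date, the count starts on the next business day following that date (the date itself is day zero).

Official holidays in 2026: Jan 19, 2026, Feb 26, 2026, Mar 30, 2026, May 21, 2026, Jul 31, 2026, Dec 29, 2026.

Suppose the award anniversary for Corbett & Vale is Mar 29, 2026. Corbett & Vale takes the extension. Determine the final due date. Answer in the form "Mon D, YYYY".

Moving 2 months forward from Mar 29, 2026 on the corresponding day gives May 29, 2026.
May 29, 2026 is a Friday and not a listed holiday, so it stands.
The 15-business-day extension runs from May 29, 2026 to Jun 19, 2026.
Since Jun 19, 2026 is a Friday and not a holiday, the date is unchanged.
Deadline: Jun 19, 2026.

Jun 19, 2026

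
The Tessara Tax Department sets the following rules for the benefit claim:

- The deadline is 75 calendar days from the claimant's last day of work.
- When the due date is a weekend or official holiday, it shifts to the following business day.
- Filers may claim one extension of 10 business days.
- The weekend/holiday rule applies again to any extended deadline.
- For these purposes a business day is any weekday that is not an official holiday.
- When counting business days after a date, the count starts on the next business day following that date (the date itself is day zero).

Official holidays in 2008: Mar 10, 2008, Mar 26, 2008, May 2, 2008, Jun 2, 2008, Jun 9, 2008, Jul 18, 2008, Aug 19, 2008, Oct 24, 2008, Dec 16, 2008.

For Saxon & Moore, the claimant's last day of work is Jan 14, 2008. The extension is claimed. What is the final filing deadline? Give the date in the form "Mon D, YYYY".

From Jan 14, 2008, 75 calendar days later is Mar 29, 2008.
Mar 29, 2008 is a Saturday; the next business day is Mar 31, 2008 (Monday).
Counting 10 further business days from Mar 31, 2008 reaches Apr 14, 2008.
Apr 14, 2008 is a Monday and not a listed holiday, so it stands.
Deadline: Apr 14, 2008.

Apr 14, 2008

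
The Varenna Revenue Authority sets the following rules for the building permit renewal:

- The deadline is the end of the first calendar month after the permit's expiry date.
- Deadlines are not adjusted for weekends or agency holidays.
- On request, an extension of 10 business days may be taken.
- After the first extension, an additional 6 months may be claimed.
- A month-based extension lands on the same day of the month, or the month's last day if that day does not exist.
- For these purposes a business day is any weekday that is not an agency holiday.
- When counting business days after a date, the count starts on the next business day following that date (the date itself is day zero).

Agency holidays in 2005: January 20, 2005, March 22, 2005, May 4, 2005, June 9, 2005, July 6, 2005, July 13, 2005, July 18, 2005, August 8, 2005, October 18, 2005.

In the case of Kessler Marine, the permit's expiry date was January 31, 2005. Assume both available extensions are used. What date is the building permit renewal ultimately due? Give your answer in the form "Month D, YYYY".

September 14, 2005

The first month after January 31, 2005 is February 2005, whose last day is February 28, 2005.
February 28, 2005 is a Monday; no weekend or holiday adjustment applies.
Counting 10 further business days from February 28, 2005 reaches March 14, 2005.
March 14, 2005 is a Monday; no weekend or holiday adjustment applies.
Add 6 months to March 14, 2005: September 14, 2005.
September 14, 2005 is a Wednesday; no weekend or holiday adjustment applies.
The final due date is September 14, 2005.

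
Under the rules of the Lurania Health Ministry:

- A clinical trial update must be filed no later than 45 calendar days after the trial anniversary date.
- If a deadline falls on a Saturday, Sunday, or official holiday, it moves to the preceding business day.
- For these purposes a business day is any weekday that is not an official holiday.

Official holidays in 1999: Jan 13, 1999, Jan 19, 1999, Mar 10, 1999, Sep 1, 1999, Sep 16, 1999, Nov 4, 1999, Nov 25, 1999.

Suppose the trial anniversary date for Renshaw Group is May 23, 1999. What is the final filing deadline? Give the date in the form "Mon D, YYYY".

From May 23, 1999, 45 calendar days later is Jul 7, 1999.
Jul 7, 1999 is a Wednesday and not a listed holiday, so it stands.
So the filing is due Jul 7, 1999.

Jul 7, 1999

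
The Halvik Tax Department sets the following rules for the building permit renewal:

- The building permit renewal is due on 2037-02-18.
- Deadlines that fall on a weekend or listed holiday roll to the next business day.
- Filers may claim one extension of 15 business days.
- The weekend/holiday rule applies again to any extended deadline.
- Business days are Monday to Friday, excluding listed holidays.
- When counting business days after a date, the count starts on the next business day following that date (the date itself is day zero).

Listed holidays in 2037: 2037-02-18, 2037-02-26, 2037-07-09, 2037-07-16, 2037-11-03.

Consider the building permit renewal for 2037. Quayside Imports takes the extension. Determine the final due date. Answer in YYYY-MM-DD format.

Start from the fixed due date, 2037-02-18.
Because 2037-02-18 is a listed holiday, the deadline becomes 2037-02-19 (Thursday).
Applying the 15-business-day extension: 15 business days after 2037-02-19 is 2037-03-13.
2037-03-13 (Friday) is already a business day.
Final deadline: 2037-03-13.

2037-03-13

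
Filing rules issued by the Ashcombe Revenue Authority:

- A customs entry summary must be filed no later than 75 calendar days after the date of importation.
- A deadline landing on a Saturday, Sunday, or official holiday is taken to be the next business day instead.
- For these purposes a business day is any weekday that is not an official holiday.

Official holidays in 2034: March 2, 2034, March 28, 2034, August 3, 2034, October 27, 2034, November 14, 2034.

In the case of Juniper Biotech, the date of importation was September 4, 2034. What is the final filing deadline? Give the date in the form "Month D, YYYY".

November 20, 2034

Trigger date September 4, 2034 + 75 calendar days = November 18, 2034.
November 18, 2034 is a Saturday, so it moves to the next business day, November 20, 2034 (Monday).
So the filing is due November 20, 2034.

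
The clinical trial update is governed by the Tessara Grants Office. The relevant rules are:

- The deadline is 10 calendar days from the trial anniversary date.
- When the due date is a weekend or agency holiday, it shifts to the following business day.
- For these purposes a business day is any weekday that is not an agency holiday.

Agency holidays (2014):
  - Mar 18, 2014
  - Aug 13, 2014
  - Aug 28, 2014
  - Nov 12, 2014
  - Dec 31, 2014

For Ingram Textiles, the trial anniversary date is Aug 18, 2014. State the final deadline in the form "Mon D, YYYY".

Aug 29, 2014

10 calendar days after Aug 18, 2014 is Aug 28, 2014.
Aug 28, 2014 falls on a listed holiday. Rolling to the next business day gives Aug 29, 2014, a Friday.
Final deadline: Aug 29, 2014.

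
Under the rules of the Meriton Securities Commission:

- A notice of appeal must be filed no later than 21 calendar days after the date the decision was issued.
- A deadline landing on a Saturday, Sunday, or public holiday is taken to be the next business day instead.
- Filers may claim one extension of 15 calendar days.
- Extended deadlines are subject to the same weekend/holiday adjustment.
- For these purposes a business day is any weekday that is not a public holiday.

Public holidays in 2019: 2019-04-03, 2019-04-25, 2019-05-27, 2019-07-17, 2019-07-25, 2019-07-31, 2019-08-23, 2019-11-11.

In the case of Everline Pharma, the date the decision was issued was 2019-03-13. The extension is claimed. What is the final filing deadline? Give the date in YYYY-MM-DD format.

2019-04-19

Trigger date 2019-03-13 + 21 calendar days = 2019-04-03.
2019-04-03 falls on a listed holiday. Rolling to the next business day gives 2019-04-04, a Thursday.
Applying the 15-calendar-day extension: 2019-04-04 + 15 days = 2019-04-19.
2019-04-19 falls on a Friday, which is a business day, so no adjustment is needed.
So the filing is due 2019-04-19.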